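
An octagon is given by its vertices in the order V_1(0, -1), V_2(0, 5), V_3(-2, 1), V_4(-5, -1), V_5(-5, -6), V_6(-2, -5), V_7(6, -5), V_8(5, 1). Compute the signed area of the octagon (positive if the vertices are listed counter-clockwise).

Σ = (0) + (10) + (7) + (25) + (13) + (40) + (31) + (-5) = 121
Signed area = Σ/2 = 60.5 (positive ⇒ counter-clockwise traversal).

60.5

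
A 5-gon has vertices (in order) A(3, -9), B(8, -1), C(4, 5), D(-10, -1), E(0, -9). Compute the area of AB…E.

Apply Gauss's area formula: 2A = Σ (x_i·y_{i+1} − x_{i+1}·y_i), indices taken mod 5.
Cross-terms: 69, 44, 46, 90, 27  ⇒  Σ = 276
Area = |Σ|/2 = 138.

138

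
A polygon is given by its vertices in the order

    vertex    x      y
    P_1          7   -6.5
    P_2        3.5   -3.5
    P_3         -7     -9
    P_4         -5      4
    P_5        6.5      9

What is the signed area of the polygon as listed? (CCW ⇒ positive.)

-153.5

Apply the surveyor's formula: 2A = Σ (x_i·y_{i+1} − x_{i+1}·y_i), indices taken mod 5.
Σ = (-1.75) + (-56) + (-73) + (-71) + (-105.25) = -307
Signed area = Σ/2 = -153.5 (negative ⇒ clockwise traversal).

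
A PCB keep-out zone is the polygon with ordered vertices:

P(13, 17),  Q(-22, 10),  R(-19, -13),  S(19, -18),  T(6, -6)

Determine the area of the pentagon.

871.5

Σ = (504) + (476) + (589) + (-6) + (180) = 1743
Area = |Σ|/2 = 871.5.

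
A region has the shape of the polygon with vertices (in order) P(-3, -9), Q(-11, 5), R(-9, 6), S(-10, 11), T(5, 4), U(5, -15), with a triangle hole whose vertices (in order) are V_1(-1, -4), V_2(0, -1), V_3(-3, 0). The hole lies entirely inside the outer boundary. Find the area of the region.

222

Outer boundary:
Σ = (-114) + (-21) + (-39) + (-95) + (-95) + (-90) = -454
Area = |Σ|/2 = 227.
Hole:
Apply the shoelace formula: 2A = Σ (x_i·y_{i+1} − x_{i+1}·y_i), indices taken mod 3.
Σ = (1) + (-3) + (12) = 10
Area = |Σ|/2 = 5.
Net area = 227 − 5 = 222.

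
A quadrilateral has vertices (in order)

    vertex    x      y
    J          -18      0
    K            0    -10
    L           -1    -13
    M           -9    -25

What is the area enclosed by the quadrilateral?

186

Apply Gauss's area formula: 2A = Σ (x_i·y_{i+1} − x_{i+1}·y_i), indices taken mod 4.
Cross-terms: 180, -10, -92, -450  ⇒  Σ = -372
Area = |Σ|/2 = 186.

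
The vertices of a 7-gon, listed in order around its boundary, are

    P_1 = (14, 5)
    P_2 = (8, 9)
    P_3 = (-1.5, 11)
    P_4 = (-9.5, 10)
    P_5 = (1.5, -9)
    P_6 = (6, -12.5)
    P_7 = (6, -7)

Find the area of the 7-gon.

Apply the shoelace formula: 2A = Σ (x_i·y_{i+1} − x_{i+1}·y_i), indices taken mod 7.
P_1→P_2: (14)(9) − (8)(5) = 86
P_2→P_3: (8)(11) − (-1.5)(9) = 101.5
P_3→P_4: (-1.5)(10) − (-9.5)(11) = 89.5
P_4→P_5: (-9.5)(-9) − (1.5)(10) = 70.5
P_5→P_6: (1.5)(-12.5) − (6)(-9) = 35.25
P_6→P_7: (6)(-7) − (6)(-12.5) = 33
P_7→P_1: (6)(5) − (14)(-7) = 128
Σ = 543.75
Area = |Σ|/2 = 271.875.

271.875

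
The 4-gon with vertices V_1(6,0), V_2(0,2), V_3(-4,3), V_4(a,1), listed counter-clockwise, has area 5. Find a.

0

Write out the shoelace sum; only the two edges meeting at V_4 involve a:
2·Area = [((-4)·1 − a·3) + (a·0 − 6·1)] + 20
       = -3·a + 10 = 10
⇒ a = 0.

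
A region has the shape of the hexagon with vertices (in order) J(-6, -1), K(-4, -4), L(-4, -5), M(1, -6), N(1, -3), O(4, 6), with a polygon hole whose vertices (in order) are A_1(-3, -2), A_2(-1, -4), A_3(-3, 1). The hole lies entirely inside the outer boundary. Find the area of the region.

Outer boundary:
Apply Gauss's area formula: 2A = Σ (x_i·y_{i+1} − x_{i+1}·y_i), indices taken mod 6.
Cross-terms: 20, 4, 29, 3, 18, 32  ⇒  Σ = 106
Area = |Σ|/2 = 53.
Hole:
Apply Gauss's area formula: 2A = Σ (x_i·y_{i+1} − x_{i+1}·y_i), indices taken mod 3.
A_1→A_2: (-3)(-4) − (-1)(-2) = 10
A_2→A_3: (-1)(1) − (-3)(-4) = -13
A_3→A_1: (-3)(-2) − (-3)(1) = 9
Σ = 6
Area = |Σ|/2 = 3.
Net area = 53 − 3 = 50.

50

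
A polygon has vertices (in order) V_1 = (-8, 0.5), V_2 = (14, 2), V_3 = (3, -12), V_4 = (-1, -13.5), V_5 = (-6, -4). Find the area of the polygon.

180.75

Σ = (-23) + (-174) + (-52.5) + (-77) + (-35) = -361.5
Area = |Σ|/2 = 180.75.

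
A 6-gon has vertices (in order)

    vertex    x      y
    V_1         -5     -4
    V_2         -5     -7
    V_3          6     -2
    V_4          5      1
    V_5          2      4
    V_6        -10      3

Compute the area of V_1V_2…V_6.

101

Apply the shoelace (surveyor's) formula: 2A = Σ (x_i·y_{i+1} − x_{i+1}·y_i), indices taken mod 6.
Σ = (15) + (52) + (16) + (18) + (46) + (55) = 202
Area = |Σ|/2 = 101.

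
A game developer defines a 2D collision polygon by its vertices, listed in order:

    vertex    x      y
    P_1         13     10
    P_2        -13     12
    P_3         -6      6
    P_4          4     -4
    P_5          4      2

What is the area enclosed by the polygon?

159

P_1→P_2: (13)(12) − (-13)(10) = 286
P_2→P_3: (-13)(6) − (-6)(12) = -6
P_3→P_4: (-6)(-4) − (4)(6) = 0
P_4→P_5: (4)(2) − (4)(-4) = 24
P_5→P_1: (4)(10) − (13)(2) = 14
Σ = 318
Area = |Σ|/2 = 159.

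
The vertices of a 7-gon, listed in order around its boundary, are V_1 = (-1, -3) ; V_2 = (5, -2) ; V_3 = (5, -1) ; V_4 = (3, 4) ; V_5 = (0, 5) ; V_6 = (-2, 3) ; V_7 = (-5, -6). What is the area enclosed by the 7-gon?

Σ = (17) + (5) + (23) + (15) + (10) + (27) + (9) = 106
Area = |Σ|/2 = 53.

53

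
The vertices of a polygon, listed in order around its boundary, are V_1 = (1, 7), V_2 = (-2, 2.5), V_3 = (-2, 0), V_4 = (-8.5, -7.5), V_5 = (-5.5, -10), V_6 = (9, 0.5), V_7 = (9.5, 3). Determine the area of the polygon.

Σ = (16.5) + (5) + (15) + (43.75) + (87.25) + (22.25) + (63.5) = 253.25
Area = |Σ|/2 = 126.625.

126.625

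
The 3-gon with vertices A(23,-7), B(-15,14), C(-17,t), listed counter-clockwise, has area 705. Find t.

The doubled signed area Σ (x_i y_{i+1} − x_{i+1} y_i) is linear in t.
With t=0 it equals 574; the coefficient of t is -38 (from the two edges through C).
So -38·t + 574 = 2·705 = 1410 ⇒ t = -22.

-22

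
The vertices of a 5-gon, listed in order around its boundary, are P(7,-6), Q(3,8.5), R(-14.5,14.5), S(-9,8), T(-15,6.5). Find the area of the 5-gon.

Apply Gauss's area formula: 2A = Σ (x_i·y_{i+1} − x_{i+1}·y_i), indices taken mod 5.
Cross-terms: 77.5, 166.75, 14.5, 61.5, 44.5  ⇒  Σ = 364.75
Area = |Σ|/2 = 182.375.

182.375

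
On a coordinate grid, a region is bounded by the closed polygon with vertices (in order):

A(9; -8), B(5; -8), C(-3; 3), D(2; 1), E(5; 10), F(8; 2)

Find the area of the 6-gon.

Σ = (-32) + (-9) + (-9) + (15) + (-70) + (-82) = -187
Area = |Σ|/2 = 93.5.

93.5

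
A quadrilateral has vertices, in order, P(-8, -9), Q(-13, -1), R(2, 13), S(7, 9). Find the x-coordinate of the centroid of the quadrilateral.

-173/51

Apply the surveyor's formula. First the cross-terms c_i = x_i·y_{i+1} − x_{i+1}·y_i:
  -109, -167, -73, 9  ⇒  2A = -340, A = -170.
Then Σ (x_i + x_{i+1})·c_i = 3460, so x̄ = 3460 / (6·(-170)) = -173/51.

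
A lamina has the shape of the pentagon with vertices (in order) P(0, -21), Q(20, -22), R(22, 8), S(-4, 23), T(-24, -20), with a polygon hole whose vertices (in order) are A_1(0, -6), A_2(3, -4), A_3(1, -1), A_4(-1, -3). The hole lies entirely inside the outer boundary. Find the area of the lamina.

1358.5

Outer boundary:
Apply the shoelace (surveyor's) formula: 2A = Σ (x_i·y_{i+1} − x_{i+1}·y_i), indices taken mod 5.
P→Q: (0)(-22) − (20)(-21) = 420
Q→R: (20)(8) − (22)(-22) = 644
R→S: (22)(23) − (-4)(8) = 538
S→T: (-4)(-20) − (-24)(23) = 632
T→P: (-24)(-21) − (0)(-20) = 504
Σ = 2738
Area = |Σ|/2 = 1369.
Hole:
A_1→A_2: (0)(-4) − (3)(-6) = 18
A_2→A_3: (3)(-1) − (1)(-4) = 1
A_3→A_4: (1)(-3) − (-1)(-1) = -4
A_4→A_1: (-1)(-6) − (0)(-3) = 6
Σ = 21
Area = |Σ|/2 = 10.5.
Net area = 1369 − 10.5 = 1358.5.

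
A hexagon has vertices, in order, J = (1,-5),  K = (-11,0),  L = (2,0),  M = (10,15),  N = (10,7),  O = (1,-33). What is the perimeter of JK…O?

120

|JK| = √((-12)² + (5)²) = √169 = 13
|KL| = √((13)² + (0)²) = √169 = 13
|LM| = √((8)² + (15)²) = √289 = 17
|MN| = √((0)² + (-8)²) = √64 = 8
|NO| = √((-9)² + (-40)²) = √1681 = 41
|OJ| = √((0)² + (28)²) = √784 = 28
Perimeter = 13 + 13 + 17 + 8 + 41 + 28 = 120.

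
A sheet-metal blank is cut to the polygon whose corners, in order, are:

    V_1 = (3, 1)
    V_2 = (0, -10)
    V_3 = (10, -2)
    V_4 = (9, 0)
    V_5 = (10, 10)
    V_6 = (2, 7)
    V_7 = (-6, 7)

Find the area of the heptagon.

128.5

Apply the shoelace formula: 2A = Σ (x_i·y_{i+1} − x_{i+1}·y_i), indices taken mod 7.
Σ = (-30) + (100) + (18) + (90) + (50) + (56) + (-27) = 257
Area = |Σ|/2 = 128.5.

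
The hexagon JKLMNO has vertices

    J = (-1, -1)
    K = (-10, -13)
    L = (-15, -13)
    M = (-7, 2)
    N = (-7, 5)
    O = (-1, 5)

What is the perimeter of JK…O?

52

|JK| = √((-9)² + (-12)²) = √225 = 15
|KL| = √((-5)² + (0)²) = √25 = 5
|LM| = √((8)² + (15)²) = √289 = 17
|MN| = √((0)² + (3)²) = √9 = 3
|NO| = √((6)² + (0)²) = √36 = 6
|OJ| = √((0)² + (-6)²) = √36 = 6
Perimeter = 15 + 5 + 17 + 3 + 6 + 6 = 52.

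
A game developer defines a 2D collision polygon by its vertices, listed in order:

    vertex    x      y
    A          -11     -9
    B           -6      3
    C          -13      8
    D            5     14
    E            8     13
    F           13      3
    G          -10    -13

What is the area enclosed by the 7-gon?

Σ = (-87) + (-9) + (-222) + (-47) + (-145) + (-139) + (-53) = -702
Area = |Σ|/2 = 351.

351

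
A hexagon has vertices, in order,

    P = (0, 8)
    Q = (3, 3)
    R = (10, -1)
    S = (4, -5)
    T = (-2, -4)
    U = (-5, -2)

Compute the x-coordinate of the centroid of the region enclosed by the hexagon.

Apply the shoelace (surveyor's) formula. First the cross-terms c_i = x_i·y_{i+1} − x_{i+1}·y_i:
  -24, -33, -46, -26, -16, -40  ⇒  2A = -185, A = -92.5.
Then Σ (x_i + x_{i+1})·c_i = -885, so x̄ = -885 / (6·(-92.5)) = 59/37.

59/37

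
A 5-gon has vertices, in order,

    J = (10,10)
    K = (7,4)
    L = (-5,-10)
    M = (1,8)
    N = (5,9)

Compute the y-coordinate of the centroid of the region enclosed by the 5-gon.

Apply Gauss's area formula. First the cross-terms c_i = x_i·y_{i+1} − x_{i+1}·y_i:
  -30, -50, -30, -31, -40  ⇒  2A = -181, A = -90.5.
Then Σ (y_i + y_{i+1})·c_i = -1347, so ȳ = -1347 / (6·(-90.5)) = 449/181.

449/181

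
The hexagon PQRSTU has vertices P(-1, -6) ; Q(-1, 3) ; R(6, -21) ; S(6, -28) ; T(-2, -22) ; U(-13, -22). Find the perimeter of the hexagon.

82

|PQ| = √((0)² + (9)²) = √81 = 9
|QR| = √((7)² + (-24)²) = √625 = 25
|RS| = √((0)² + (-7)²) = √49 = 7
|ST| = √((-8)² + (6)²) = √100 = 10
|TU| = √((-11)² + (0)²) = √121 = 11
|UP| = √((12)² + (16)²) = √400 = 20
Perimeter = 9 + 25 + 7 + 10 + 11 + 20 = 82.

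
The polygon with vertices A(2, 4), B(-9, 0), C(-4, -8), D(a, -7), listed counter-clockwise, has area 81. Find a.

1

Write out the shoelace sum; only the two edges meeting at D involve a:
2·Area = [((-4)·(-7) − a·(-8)) + (a·4 − 2·(-7))] + 108
       = 12·a + 150 = 162
⇒ a = 1.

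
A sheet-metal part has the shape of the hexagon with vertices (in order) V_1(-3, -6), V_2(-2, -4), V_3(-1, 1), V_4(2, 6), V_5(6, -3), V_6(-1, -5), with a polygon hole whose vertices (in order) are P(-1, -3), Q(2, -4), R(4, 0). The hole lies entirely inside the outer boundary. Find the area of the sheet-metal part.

42

Outer boundary:
V_1→V_2: (-3)(-4) − (-2)(-6) = 0
V_2→V_3: (-2)(1) − (-1)(-4) = -6
V_3→V_4: (-1)(6) − (2)(1) = -8
V_4→V_5: (2)(-3) − (6)(6) = -42
V_5→V_6: (6)(-5) − (-1)(-3) = -33
V_6→V_1: (-1)(-6) − (-3)(-5) = -9
Σ = -98
Area = |Σ|/2 = 49.
Hole:
Apply the shoelace (surveyor's) formula: 2A = Σ (x_i·y_{i+1} − x_{i+1}·y_i), indices taken mod 3.
Σ = (10) + (16) + (-12) = 14
Area = |Σ|/2 = 7.
Net area = 49 − 7 = 42.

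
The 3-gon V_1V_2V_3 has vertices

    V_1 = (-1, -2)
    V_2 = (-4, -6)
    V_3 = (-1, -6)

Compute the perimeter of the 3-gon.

|V_1V_2| = √((-3)² + (-4)²) = √25 = 5
|V_2V_3| = √((3)² + (0)²) = √9 = 3
|V_3V_1| = √((0)² + (4)²) = √16 = 4
Perimeter = 5 + 3 + 4 = 12.

12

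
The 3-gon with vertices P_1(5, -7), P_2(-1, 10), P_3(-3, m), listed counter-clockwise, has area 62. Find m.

Write out the shoelace sum; only the two edges meeting at P_3 involve m:
2·Area = [((-1)·m − (-3)·10) + ((-3)·(-7) − 5·m)] + 43
       = -6·m + 94 = 124
⇒ m = -5.

-5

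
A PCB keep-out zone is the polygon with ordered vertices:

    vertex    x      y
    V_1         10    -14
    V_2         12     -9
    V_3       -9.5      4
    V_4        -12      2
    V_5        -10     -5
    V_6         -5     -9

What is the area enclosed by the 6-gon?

Apply the surveyor's formula: 2A = Σ (x_i·y_{i+1} − x_{i+1}·y_i), indices taken mod 6.
Σ = (78) + (-37.5) + (29) + (80) + (65) + (160) = 374.5
Area = |Σ|/2 = 187.25.

187.25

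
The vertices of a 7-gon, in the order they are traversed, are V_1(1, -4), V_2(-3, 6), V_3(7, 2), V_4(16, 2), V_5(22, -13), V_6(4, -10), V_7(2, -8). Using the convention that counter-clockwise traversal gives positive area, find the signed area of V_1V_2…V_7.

-252

V_1→V_2: (1)(6) − (-3)(-4) = -6
V_2→V_3: (-3)(2) − (7)(6) = -48
V_3→V_4: (7)(2) − (16)(2) = -18
V_4→V_5: (16)(-13) − (22)(2) = -252
V_5→V_6: (22)(-10) − (4)(-13) = -168
V_6→V_7: (4)(-8) − (2)(-10) = -12
V_7→V_1: (2)(-4) − (1)(-8) = 0
Σ = -504
Signed area = Σ/2 = -252 (negative ⇒ clockwise traversal).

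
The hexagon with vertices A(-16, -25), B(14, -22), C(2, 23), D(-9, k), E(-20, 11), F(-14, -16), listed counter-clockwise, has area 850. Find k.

-2

The doubled signed area Σ (x_i y_{i+1} − x_{i+1} y_i) is linear in k.
With k=0 it equals 1744; the coefficient of k is 22 (from the two edges through D).
So 22·k + 1744 = 2·850 = 1700 ⇒ k = -2.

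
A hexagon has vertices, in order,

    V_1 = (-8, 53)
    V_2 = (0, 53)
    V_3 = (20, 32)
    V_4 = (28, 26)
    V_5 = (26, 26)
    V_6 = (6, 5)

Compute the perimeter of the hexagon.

|V_1V_2| = √((8)² + (0)²) = √64 = 8
|V_2V_3| = √((20)² + (-21)²) = √841 = 29
|V_3V_4| = √((8)² + (-6)²) = √100 = 10
|V_4V_5| = √((-2)² + (0)²) = √4 = 2
|V_5V_6| = √((-20)² + (-21)²) = √841 = 29
|V_6V_1| = √((-14)² + (48)²) = √2500 = 50
Perimeter = 8 + 29 + 10 + 2 + 29 + 50 = 128.

128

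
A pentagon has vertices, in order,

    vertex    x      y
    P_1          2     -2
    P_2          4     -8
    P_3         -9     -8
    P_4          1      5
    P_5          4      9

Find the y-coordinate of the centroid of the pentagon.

-49/18

Apply the shoelace formula. First the cross-terms c_i = x_i·y_{i+1} − x_{i+1}·y_i:
  -8, -104, -37, -11, -26  ⇒  2A = -186, A = -93.
Then Σ (y_i + y_{i+1})·c_i = 1519, so ȳ = 1519 / (6·(-93)) = -49/18.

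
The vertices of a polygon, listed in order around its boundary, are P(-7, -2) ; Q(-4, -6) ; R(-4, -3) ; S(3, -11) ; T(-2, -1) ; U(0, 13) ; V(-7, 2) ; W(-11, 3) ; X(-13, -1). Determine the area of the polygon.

Apply the shoelace (surveyor's) formula: 2A = Σ (x_i·y_{i+1} − x_{i+1}·y_i), indices taken mod 9.
Σ = (34) + (-12) + (53) + (-25) + (-26) + (91) + (1) + (50) + (19) = 185
Area = |Σ|/2 = 92.5.

92.5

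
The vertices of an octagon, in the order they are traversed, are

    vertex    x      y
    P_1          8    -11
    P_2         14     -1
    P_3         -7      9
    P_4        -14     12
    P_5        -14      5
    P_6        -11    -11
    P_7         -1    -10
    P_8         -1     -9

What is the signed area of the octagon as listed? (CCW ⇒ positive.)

Apply the shoelace formula: 2A = Σ (x_i·y_{i+1} − x_{i+1}·y_i), indices taken mod 8.
Σ = (146) + (119) + (42) + (98) + (209) + (99) + (-1) + (83) = 795
Signed area = Σ/2 = 397.5 (positive ⇒ counter-clockwise traversal).

397.5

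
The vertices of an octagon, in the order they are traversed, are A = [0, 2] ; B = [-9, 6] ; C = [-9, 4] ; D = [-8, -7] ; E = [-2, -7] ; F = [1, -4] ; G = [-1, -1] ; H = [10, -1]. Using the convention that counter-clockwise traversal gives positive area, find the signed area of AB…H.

107

Apply Gauss's area formula: 2A = Σ (x_i·y_{i+1} − x_{i+1}·y_i), indices taken mod 8.
Cross-terms: 18, 18, 95, 42, 15, -5, 11, 20  ⇒  Σ = 214
Signed area = Σ/2 = 107 (positive ⇒ counter-clockwise traversal).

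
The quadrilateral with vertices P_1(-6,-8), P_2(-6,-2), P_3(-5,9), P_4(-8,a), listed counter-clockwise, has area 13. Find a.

The doubled signed area Σ (x_i y_{i+1} − x_{i+1} y_i) is linear in a.
With a=0 it equals 36; the coefficient of a is 1 (from the two edges through P_4).
So 1·a + 36 = 2·13 = 26 ⇒ a = -10.

-10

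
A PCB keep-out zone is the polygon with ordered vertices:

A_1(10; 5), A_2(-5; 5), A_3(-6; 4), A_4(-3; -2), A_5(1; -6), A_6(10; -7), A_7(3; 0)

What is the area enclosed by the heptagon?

109

Apply Gauss's area formula: 2A = Σ (x_i·y_{i+1} − x_{i+1}·y_i), indices taken mod 7.
Σ = (75) + (10) + (24) + (20) + (53) + (21) + (15) = 218
Area = |Σ|/2 = 109.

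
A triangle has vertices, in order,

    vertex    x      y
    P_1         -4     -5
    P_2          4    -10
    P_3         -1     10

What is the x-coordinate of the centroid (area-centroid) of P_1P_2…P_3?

-1/3

Apply the surveyor's formula. First the cross-terms c_i = x_i·y_{i+1} − x_{i+1}·y_i:
  60, 30, 45  ⇒  2A = 135, A = 67.5.
Then Σ (x_i + x_{i+1})·c_i = -135, so x̄ = -135 / (6·67.5) = -1/3.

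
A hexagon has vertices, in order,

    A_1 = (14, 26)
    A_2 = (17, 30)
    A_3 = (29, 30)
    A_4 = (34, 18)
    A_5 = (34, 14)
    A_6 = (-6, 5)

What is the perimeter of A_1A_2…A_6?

104

|A_1A_2| = √((3)² + (4)²) = √25 = 5
|A_2A_3| = √((12)² + (0)²) = √144 = 12
|A_3A_4| = √((5)² + (-12)²) = √169 = 13
|A_4A_5| = √((0)² + (-4)²) = √16 = 4
|A_5A_6| = √((-40)² + (-9)²) = √1681 = 41
|A_6A_1| = √((20)² + (21)²) = √841 = 29
Perimeter = 5 + 12 + 13 + 4 + 41 + 29 = 104.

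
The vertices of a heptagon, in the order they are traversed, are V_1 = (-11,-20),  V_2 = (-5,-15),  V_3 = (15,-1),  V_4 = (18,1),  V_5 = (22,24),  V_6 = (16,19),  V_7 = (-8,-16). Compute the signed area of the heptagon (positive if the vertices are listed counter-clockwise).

Apply the shoelace formula: 2A = Σ (x_i·y_{i+1} − x_{i+1}·y_i), indices taken mod 7.
Σ = (65) + (230) + (33) + (410) + (34) + (-104) + (-16) = 652
Signed area = Σ/2 = 326 (positive ⇒ counter-clockwise traversal).

326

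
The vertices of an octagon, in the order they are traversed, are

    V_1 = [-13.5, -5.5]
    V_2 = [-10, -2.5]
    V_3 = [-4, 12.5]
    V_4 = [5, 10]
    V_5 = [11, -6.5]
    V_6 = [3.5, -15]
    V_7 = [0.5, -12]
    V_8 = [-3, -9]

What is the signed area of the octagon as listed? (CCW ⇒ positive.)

-361.75

Apply Gauss's area formula: 2A = Σ (x_i·y_{i+1} − x_{i+1}·y_i), indices taken mod 8.
Σ = (-21.25) + (-135) + (-102.5) + (-142.5) + (-142.25) + (-34.5) + (-40.5) + (-105) = -723.5
Signed area = Σ/2 = -361.75 (negative ⇒ clockwise traversal).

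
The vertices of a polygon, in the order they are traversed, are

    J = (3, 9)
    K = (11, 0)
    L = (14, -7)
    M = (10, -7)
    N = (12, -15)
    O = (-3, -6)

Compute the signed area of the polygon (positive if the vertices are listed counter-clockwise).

-198

J→K: (3)(0) − (11)(9) = -99
K→L: (11)(-7) − (14)(0) = -77
L→M: (14)(-7) − (10)(-7) = -28
M→N: (10)(-15) − (12)(-7) = -66
N→O: (12)(-6) − (-3)(-15) = -117
O→J: (-3)(9) − (3)(-6) = -9
Σ = -396
Signed area = Σ/2 = -198 (negative ⇒ clockwise traversal).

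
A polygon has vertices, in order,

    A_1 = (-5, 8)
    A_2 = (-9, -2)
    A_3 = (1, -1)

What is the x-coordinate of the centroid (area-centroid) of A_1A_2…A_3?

Apply the shoelace (surveyor's) formula. First the cross-terms c_i = x_i·y_{i+1} − x_{i+1}·y_i:
  82, 11, 3  ⇒  2A = 96, A = 48.
Then Σ (x_i + x_{i+1})·c_i = -1248, so x̄ = -1248 / (6·48) = -13/3.

-13/3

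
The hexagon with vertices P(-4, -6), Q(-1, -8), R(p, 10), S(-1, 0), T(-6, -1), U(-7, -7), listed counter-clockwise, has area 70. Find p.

8

The doubled signed area Σ (x_i y_{i+1} − x_{i+1} y_i) is linear in p.
With p=0 it equals 76; the coefficient of p is 8 (from the two edges through R).
So 8·p + 76 = 2·70 = 140 ⇒ p = 8.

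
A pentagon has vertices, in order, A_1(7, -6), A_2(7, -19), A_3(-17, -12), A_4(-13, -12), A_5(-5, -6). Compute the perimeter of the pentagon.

64

|A_1A_2| = √((0)² + (-13)²) = √169 = 13
|A_2A_3| = √((-24)² + (7)²) = √625 = 25
|A_3A_4| = √((4)² + (0)²) = √16 = 4
|A_4A_5| = √((8)² + (6)²) = √100 = 10
|A_5A_1| = √((12)² + (0)²) = √144 = 12
Perimeter = 13 + 25 + 4 + 10 + 12 = 64.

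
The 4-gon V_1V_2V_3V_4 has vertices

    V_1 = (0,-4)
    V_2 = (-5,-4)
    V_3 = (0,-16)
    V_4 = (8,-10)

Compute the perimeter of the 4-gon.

38

|V_1V_2| = √((-5)² + (0)²) = √25 = 5
|V_2V_3| = √((5)² + (-12)²) = √169 = 13
|V_3V_4| = √((8)² + (6)²) = √100 = 10
|V_4V_1| = √((-8)² + (6)²) = √100 = 10
Perimeter = 5 + 13 + 10 + 10 = 38.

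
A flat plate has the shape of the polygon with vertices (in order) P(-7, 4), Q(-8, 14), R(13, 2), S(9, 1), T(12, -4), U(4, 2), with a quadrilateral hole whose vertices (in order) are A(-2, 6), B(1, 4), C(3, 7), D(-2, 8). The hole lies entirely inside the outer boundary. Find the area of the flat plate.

112

Outer boundary:
Apply Gauss's area formula: 2A = Σ (x_i·y_{i+1} − x_{i+1}·y_i), indices taken mod 6.
Σ = (-66) + (-198) + (-5) + (-48) + (40) + (30) = -247
Area = |Σ|/2 = 123.5.
Hole:
Cross-terms: -14, -5, 38, 4  ⇒  Σ = 23
Area = |Σ|/2 = 11.5.
Net area = 123.5 − 11.5 = 112.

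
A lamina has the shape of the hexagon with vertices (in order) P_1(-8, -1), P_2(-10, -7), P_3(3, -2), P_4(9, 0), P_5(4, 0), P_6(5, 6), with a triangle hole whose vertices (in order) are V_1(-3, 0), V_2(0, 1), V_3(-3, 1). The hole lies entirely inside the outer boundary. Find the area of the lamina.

Outer boundary:
Apply the shoelace formula: 2A = Σ (x_i·y_{i+1} − x_{i+1}·y_i), indices taken mod 6.
Cross-terms: 46, 41, 18, 0, 24, 43  ⇒  Σ = 172
Area = |Σ|/2 = 86.
Hole:
Σ = (-3) + (3) + (3) = 3
Area = |Σ|/2 = 1.5.
Net area = 86 − 1.5 = 84.5.

84.5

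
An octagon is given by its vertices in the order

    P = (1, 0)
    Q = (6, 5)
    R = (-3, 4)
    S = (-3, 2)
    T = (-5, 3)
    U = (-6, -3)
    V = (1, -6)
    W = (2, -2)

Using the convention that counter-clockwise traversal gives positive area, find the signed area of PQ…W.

Apply Gauss's area formula: 2A = Σ (x_i·y_{i+1} − x_{i+1}·y_i), indices taken mod 8.
Σ = (5) + (39) + (6) + (1) + (33) + (39) + (10) + (2) = 135
Signed area = Σ/2 = 67.5 (positive ⇒ counter-clockwise traversal).

67.5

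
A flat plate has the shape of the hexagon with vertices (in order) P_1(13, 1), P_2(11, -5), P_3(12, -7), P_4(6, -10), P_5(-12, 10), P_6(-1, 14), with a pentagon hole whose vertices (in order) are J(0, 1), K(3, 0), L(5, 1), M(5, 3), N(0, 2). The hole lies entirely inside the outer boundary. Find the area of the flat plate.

276

Outer boundary:
Σ = (-76) + (-17) + (-78) + (-60) + (-158) + (-183) = -572
Area = |Σ|/2 = 286.
Hole:
Cross-terms: -3, 3, 10, 10, 0  ⇒  Σ = 20
Area = |Σ|/2 = 10.
Net area = 286 − 10 = 276.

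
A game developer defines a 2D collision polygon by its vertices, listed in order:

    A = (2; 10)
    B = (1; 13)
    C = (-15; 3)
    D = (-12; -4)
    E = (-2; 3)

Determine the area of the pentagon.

Apply the surveyor's formula: 2A = Σ (x_i·y_{i+1} − x_{i+1}·y_i), indices taken mod 5.
Σ = (16) + (198) + (96) + (-44) + (-26) = 240
Area = |Σ|/2 = 120.

120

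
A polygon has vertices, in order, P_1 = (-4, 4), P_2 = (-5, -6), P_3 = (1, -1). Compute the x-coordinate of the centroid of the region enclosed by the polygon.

Apply Gauss's area formula. First the cross-terms c_i = x_i·y_{i+1} − x_{i+1}·y_i:
  44, 11, 0  ⇒  2A = 55, A = 27.5.
Then Σ (x_i + x_{i+1})·c_i = -440, so x̄ = -440 / (6·27.5) = -8/3.

-8/3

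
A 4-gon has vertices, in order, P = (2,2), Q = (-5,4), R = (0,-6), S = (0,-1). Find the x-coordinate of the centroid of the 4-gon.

-4/3

Apply the shoelace (surveyor's) formula. First the cross-terms c_i = x_i·y_{i+1} − x_{i+1}·y_i:
  18, 30, 0, 2  ⇒  2A = 50, A = 25.
Then Σ (x_i + x_{i+1})·c_i = -200, so x̄ = -200 / (6·25) = -4/3.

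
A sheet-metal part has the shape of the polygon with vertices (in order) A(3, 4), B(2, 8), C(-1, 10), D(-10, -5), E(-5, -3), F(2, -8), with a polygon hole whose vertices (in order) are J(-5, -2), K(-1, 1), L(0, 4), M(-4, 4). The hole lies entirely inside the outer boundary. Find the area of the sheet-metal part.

Outer boundary:
Σ = (16) + (28) + (105) + (5) + (46) + (32) = 232
Area = |Σ|/2 = 116.
Hole:
J→K: (-5)(1) − (-1)(-2) = -7
K→L: (-1)(4) − (0)(1) = -4
L→M: (0)(4) − (-4)(4) = 16
M→J: (-4)(-2) − (-5)(4) = 28
Σ = 33
Area = |Σ|/2 = 16.5.
Net area = 116 − 16.5 = 99.5.

99.5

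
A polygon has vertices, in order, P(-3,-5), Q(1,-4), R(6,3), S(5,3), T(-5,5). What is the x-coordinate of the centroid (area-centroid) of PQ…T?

Apply the shoelace (surveyor's) formula. First the cross-terms c_i = x_i·y_{i+1} − x_{i+1}·y_i:
  17, 27, 3, 40, 40  ⇒  2A = 127, A = 63.5.
Then Σ (x_i + x_{i+1})·c_i = -132, so x̄ = -132 / (6·63.5) = -44/127.

-44/127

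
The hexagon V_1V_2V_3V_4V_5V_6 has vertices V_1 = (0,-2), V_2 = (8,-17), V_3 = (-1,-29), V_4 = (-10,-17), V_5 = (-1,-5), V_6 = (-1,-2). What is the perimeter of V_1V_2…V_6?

66

|V_1V_2| = √((8)² + (-15)²) = √289 = 17
|V_2V_3| = √((-9)² + (-12)²) = √225 = 15
|V_3V_4| = √((-9)² + (12)²) = √225 = 15
|V_4V_5| = √((9)² + (12)²) = √225 = 15
|V_5V_6| = √((0)² + (3)²) = √9 = 3
|V_6V_1| = √((1)² + (0)²) = √1 = 1
Perimeter = 17 + 15 + 15 + 15 + 3 + 1 = 66.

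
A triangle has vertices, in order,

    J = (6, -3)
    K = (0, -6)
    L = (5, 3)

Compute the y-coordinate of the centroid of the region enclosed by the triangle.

-2

Apply the surveyor's formula. First the cross-terms c_i = x_i·y_{i+1} − x_{i+1}·y_i:
  -36, 30, -33  ⇒  2A = -39, A = -19.5.
Then Σ (y_i + y_{i+1})·c_i = 234, so ȳ = 234 / (6·(-19.5)) = -2.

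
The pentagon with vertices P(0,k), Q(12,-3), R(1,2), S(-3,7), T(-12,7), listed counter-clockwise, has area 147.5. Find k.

Write out the shoelace sum; only the two edges meeting at P involve k:
2·Area = [((-12)·k − 0·7) + (0·(-3) − 12·k)] + 103
       = -24·k + 103 = 295
⇒ k = -8.

-8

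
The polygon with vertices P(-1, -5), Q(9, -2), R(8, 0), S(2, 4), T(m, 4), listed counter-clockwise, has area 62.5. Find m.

The doubled signed area Σ (x_i y_{i+1} − x_{i+1} y_i) is linear in m.
With m=0 it equals 107; the coefficient of m is -9 (from the two edges through T).
So -9·m + 107 = 2·62.5 = 125 ⇒ m = -2.

-2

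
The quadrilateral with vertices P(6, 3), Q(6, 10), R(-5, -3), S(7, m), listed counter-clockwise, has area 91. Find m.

-6

Write out the shoelace sum; only the two edges meeting at S involve m:
2·Area = [((-5)·m − 7·(-3)) + (7·3 − 6·m)] + 74
       = -11·m + 116 = 182
⇒ m = -6.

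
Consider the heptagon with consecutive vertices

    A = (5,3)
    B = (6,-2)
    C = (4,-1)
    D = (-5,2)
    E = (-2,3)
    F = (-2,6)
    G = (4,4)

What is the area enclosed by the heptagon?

Apply the shoelace (surveyor's) formula: 2A = Σ (x_i·y_{i+1} − x_{i+1}·y_i), indices taken mod 7.
A→B: (5)(-2) − (6)(3) = -28
B→C: (6)(-1) − (4)(-2) = 2
C→D: (4)(2) − (-5)(-1) = 3
D→E: (-5)(3) − (-2)(2) = -11
E→F: (-2)(6) − (-2)(3) = -6
F→G: (-2)(4) − (4)(6) = -32
G→A: (4)(3) − (5)(4) = -8
Σ = -80
Area = |Σ|/2 = 40.

40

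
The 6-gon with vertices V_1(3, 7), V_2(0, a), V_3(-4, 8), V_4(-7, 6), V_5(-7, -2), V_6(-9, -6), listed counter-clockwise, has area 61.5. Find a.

The doubled signed area Σ (x_i y_{i+1} − x_{i+1} y_i) is linear in a.
With a=0 it equals 67; the coefficient of a is 7 (from the two edges through V_2).
So 7·a + 67 = 2·61.5 = 123 ⇒ a = 8.

8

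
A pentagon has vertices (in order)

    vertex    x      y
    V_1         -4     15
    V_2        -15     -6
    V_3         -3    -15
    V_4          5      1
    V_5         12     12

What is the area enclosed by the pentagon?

402

Σ = (249) + (207) + (72) + (48) + (228) = 804
Area = |Σ|/2 = 402.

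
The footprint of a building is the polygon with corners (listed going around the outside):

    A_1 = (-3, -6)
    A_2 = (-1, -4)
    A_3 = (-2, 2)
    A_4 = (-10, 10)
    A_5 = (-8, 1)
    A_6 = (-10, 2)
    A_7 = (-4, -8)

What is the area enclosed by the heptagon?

74

Apply the surveyor's formula: 2A = Σ (x_i·y_{i+1} − x_{i+1}·y_i), indices taken mod 7.
Cross-terms: 6, -10, 0, 70, -6, 88, 0  ⇒  Σ = 148
Area = |Σ|/2 = 74.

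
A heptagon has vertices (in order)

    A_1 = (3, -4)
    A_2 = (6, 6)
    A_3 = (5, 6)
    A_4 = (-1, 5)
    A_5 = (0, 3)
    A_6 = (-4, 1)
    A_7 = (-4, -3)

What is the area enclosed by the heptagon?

64.5

Apply the shoelace formula: 2A = Σ (x_i·y_{i+1} − x_{i+1}·y_i), indices taken mod 7.
Σ = (42) + (6) + (31) + (-3) + (12) + (16) + (25) = 129
Area = |Σ|/2 = 64.5.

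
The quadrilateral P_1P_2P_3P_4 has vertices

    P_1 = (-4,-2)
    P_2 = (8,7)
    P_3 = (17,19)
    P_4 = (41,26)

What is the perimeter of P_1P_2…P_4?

108

|P_1P_2| = √((12)² + (9)²) = √225 = 15
|P_2P_3| = √((9)² + (12)²) = √225 = 15
|P_3P_4| = √((24)² + (7)²) = √625 = 25
|P_4P_1| = √((-45)² + (-28)²) = √2809 = 53
Perimeter = 15 + 15 + 25 + 53 = 108.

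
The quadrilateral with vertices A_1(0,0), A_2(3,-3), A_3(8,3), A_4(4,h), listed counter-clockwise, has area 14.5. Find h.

1

The doubled signed area Σ (x_i y_{i+1} − x_{i+1} y_i) is linear in h.
With h=0 it equals 21; the coefficient of h is 8 (from the two edges through A_4).
So 8·h + 21 = 2·14.5 = 29 ⇒ h = 1.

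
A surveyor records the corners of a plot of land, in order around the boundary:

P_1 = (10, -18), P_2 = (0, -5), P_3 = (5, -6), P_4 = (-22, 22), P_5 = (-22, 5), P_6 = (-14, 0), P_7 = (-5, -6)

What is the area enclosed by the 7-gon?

315.5

Apply the shoelace formula: 2A = Σ (x_i·y_{i+1} − x_{i+1}·y_i), indices taken mod 7.
Σ = (-50) + (25) + (-22) + (374) + (70) + (84) + (150) = 631
Area = |Σ|/2 = 315.5.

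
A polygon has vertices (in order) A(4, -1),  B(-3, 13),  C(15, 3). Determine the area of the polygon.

Apply the shoelace formula: 2A = Σ (x_i·y_{i+1} − x_{i+1}·y_i), indices taken mod 3.
Σ = (49) + (-204) + (-27) = -182
Area = |Σ|/2 = 91.

91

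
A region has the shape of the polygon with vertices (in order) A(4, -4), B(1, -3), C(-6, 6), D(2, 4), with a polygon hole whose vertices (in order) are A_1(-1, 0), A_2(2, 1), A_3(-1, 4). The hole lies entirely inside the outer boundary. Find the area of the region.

Outer boundary:
Apply the shoelace formula: 2A = Σ (x_i·y_{i+1} − x_{i+1}·y_i), indices taken mod 4.
A→B: (4)(-3) − (1)(-4) = -8
B→C: (1)(6) − (-6)(-3) = -12
C→D: (-6)(4) − (2)(6) = -36
D→A: (2)(-4) − (4)(4) = -24
Σ = -80
Area = |Σ|/2 = 40.
Hole:
Apply Gauss's area formula: 2A = Σ (x_i·y_{i+1} − x_{i+1}·y_i), indices taken mod 3.
Cross-terms: -1, 9, 4  ⇒  Σ = 12
Area = |Σ|/2 = 6.
Net area = 40 − 6 = 34.

34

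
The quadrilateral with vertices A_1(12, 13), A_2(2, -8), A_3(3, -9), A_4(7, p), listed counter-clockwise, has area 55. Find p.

The doubled signed area Σ (x_i y_{i+1} − x_{i+1} y_i) is linear in p.
With p=0 it equals 38; the coefficient of p is -9 (from the two edges through A_4).
So -9·p + 38 = 2·55 = 110 ⇒ p = -8.

-8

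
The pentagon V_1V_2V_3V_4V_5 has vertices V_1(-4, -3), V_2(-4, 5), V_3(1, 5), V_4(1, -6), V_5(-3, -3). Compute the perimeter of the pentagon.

30

|V_1V_2| = √((0)² + (8)²) = √64 = 8
|V_2V_3| = √((5)² + (0)²) = √25 = 5
|V_3V_4| = √((0)² + (-11)²) = √121 = 11
|V_4V_5| = √((-4)² + (3)²) = √25 = 5
|V_5V_1| = √((-1)² + (0)²) = √1 = 1
Perimeter = 8 + 5 + 11 + 5 + 1 = 30.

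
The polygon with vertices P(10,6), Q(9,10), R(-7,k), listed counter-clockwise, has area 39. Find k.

Write out the shoelace sum; only the two edges meeting at R involve k:
2·Area = [(9·k − (-7)·10) + ((-7)·6 − 10·k)] + 46
       = -1·k + 74 = 78
⇒ k = -4.

-4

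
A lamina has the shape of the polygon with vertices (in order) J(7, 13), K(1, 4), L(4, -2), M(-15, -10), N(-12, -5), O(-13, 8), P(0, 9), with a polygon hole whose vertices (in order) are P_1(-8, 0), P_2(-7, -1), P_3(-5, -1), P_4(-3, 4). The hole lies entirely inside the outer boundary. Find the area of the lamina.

220

Outer boundary:
Apply the shoelace formula: 2A = Σ (x_i·y_{i+1} − x_{i+1}·y_i), indices taken mod 7.
Σ = (15) + (-18) + (-70) + (-45) + (-161) + (-117) + (-63) = -459
Area = |Σ|/2 = 229.5.
Hole:
Apply the shoelace (surveyor's) formula: 2A = Σ (x_i·y_{i+1} − x_{i+1}·y_i), indices taken mod 4.
Σ = (8) + (2) + (-23) + (32) = 19
Area = |Σ|/2 = 9.5.
Net area = 229.5 − 9.5 = 220.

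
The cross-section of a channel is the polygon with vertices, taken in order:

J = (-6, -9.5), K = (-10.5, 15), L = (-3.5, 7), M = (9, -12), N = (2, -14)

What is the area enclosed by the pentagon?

Apply the surveyor's formula: 2A = Σ (x_i·y_{i+1} − x_{i+1}·y_i), indices taken mod 5.
Σ = (-189.75) + (-21) + (-21) + (-102) + (-103) = -436.75
Area = |Σ|/2 = 218.375.

218.375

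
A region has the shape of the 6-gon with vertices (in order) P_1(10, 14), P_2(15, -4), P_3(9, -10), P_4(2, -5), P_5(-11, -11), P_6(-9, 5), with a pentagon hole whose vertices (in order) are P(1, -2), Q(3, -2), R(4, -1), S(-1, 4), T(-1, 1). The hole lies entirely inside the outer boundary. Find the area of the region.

Outer boundary:
Cross-terms: -250, -114, -25, -77, -154, -176  ⇒  Σ = -796
Area = |Σ|/2 = 398.
Hole:
Apply the shoelace (surveyor's) formula: 2A = Σ (x_i·y_{i+1} − x_{i+1}·y_i), indices taken mod 5.
Σ = (4) + (5) + (15) + (3) + (1) = 28
Area = |Σ|/2 = 14.
Net area = 398 − 14 = 384.

384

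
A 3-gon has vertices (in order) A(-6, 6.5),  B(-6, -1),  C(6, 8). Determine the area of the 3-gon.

45

A→B: (-6)(-1) − (-6)(6.5) = 45
B→C: (-6)(8) − (6)(-1) = -42
C→A: (6)(6.5) − (-6)(8) = 87
Σ = 90
Area = |Σ|/2 = 45.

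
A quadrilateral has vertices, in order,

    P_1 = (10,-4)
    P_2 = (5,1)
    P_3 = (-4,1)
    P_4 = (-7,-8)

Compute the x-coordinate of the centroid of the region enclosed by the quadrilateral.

Apply Gauss's area formula. First the cross-terms c_i = x_i·y_{i+1} − x_{i+1}·y_i:
  30, 9, 39, 108  ⇒  2A = 186, A = 93.
Then Σ (x_i + x_{i+1})·c_i = 354, so x̄ = 354 / (6·93) = 59/93.

59/93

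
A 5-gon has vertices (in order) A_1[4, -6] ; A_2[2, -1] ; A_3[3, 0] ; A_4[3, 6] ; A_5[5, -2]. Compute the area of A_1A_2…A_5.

14.5

Apply the surveyor's formula: 2A = Σ (x_i·y_{i+1} − x_{i+1}·y_i), indices taken mod 5.
A_1→A_2: (4)(-1) − (2)(-6) = 8
A_2→A_3: (2)(0) − (3)(-1) = 3
A_3→A_4: (3)(6) − (3)(0) = 18
A_4→A_5: (3)(-2) − (5)(6) = -36
A_5→A_1: (5)(-6) − (4)(-2) = -22
Σ = -29
Area = |Σ|/2 = 14.5.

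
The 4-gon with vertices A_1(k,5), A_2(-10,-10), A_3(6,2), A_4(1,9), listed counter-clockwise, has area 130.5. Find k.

-6

The doubled signed area Σ (x_i y_{i+1} − x_{i+1} y_i) is linear in k.
With k=0 it equals 147; the coefficient of k is -19 (from the two edges through A_1).
So -19·k + 147 = 2·130.5 = 261 ⇒ k = -6.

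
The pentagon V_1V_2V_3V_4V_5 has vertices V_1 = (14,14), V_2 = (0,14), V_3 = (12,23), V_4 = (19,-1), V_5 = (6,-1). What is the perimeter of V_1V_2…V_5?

|V_1V_2| = √((-14)² + (0)²) = √196 = 14
|V_2V_3| = √((12)² + (9)²) = √225 = 15
|V_3V_4| = √((7)² + (-24)²) = √625 = 25
|V_4V_5| = √((-13)² + (0)²) = √169 = 13
|V_5V_1| = √((8)² + (15)²) = √289 = 17
Perimeter = 14 + 15 + 25 + 13 + 17 = 84.

84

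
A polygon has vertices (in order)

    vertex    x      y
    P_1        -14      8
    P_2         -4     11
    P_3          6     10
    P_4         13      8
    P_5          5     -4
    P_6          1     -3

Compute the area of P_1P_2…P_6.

Apply the surveyor's formula: 2A = Σ (x_i·y_{i+1} − x_{i+1}·y_i), indices taken mod 6.
Cross-terms: -122, -106, -82, -92, -11, -34  ⇒  Σ = -447
Area = |Σ|/2 = 223.5.

223.5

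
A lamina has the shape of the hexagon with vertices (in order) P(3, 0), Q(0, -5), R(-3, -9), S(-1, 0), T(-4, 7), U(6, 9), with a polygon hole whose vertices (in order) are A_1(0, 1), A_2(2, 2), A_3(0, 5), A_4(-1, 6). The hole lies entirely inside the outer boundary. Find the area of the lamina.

69.5

Outer boundary:
Apply the shoelace (surveyor's) formula: 2A = Σ (x_i·y_{i+1} − x_{i+1}·y_i), indices taken mod 6.
P→Q: (3)(-5) − (0)(0) = -15
Q→R: (0)(-9) − (-3)(-5) = -15
R→S: (-3)(0) − (-1)(-9) = -9
S→T: (-1)(7) − (-4)(0) = -7
T→U: (-4)(9) − (6)(7) = -78
U→P: (6)(0) − (3)(9) = -27
Σ = -151
Area = |Σ|/2 = 75.5.
Hole:
Σ = (-2) + (10) + (5) + (-1) = 12
Area = |Σ|/2 = 6.
Net area = 75.5 − 6 = 69.5.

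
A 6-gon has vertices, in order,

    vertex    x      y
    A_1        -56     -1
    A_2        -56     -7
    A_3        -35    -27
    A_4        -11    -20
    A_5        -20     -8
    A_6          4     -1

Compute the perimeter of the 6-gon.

160

|A_1A_2| = √((0)² + (-6)²) = √36 = 6
|A_2A_3| = √((21)² + (-20)²) = √841 = 29
|A_3A_4| = √((24)² + (7)²) = √625 = 25
|A_4A_5| = √((-9)² + (12)²) = √225 = 15
|A_5A_6| = √((24)² + (7)²) = √625 = 25
|A_6A_1| = √((-60)² + (0)²) = √3600 = 60
Perimeter = 6 + 29 + 25 + 15 + 25 + 60 = 160.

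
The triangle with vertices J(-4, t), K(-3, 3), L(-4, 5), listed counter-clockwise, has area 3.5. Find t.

The doubled signed area Σ (x_i y_{i+1} − x_{i+1} y_i) is linear in t.
With t=0 it equals 5; the coefficient of t is -1 (from the two edges through J).
So -1·t + 5 = 2·3.5 = 7 ⇒ t = -2.

-2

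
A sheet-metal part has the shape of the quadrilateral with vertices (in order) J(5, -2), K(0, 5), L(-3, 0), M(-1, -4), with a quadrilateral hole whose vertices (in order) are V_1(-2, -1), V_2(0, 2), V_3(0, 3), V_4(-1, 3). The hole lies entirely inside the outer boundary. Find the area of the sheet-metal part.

34

Outer boundary:
Apply the shoelace formula: 2A = Σ (x_i·y_{i+1} − x_{i+1}·y_i), indices taken mod 4.
Cross-terms: 25, 15, 12, 22  ⇒  Σ = 74
Area = |Σ|/2 = 37.
Hole:
Σ = (-4) + (0) + (3) + (7) = 6
Area = |Σ|/2 = 3.
Net area = 37 − 3 = 34.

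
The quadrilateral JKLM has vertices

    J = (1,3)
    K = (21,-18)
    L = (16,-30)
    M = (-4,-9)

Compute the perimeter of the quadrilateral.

|JK| = √((20)² + (-21)²) = √841 = 29
|KL| = √((-5)² + (-12)²) = √169 = 13
|LM| = √((-20)² + (21)²) = √841 = 29
|MJ| = √((5)² + (12)²) = √169 = 13
Perimeter = 29 + 13 + 29 + 13 = 84.

84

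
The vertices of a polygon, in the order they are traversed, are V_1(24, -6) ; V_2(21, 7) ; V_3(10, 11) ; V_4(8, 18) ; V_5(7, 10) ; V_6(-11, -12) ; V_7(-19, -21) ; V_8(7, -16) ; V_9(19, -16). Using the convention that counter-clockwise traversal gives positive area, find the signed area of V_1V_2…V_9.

Apply the shoelace (surveyor's) formula: 2A = Σ (x_i·y_{i+1} − x_{i+1}·y_i), indices taken mod 9.
Σ = (294) + (161) + (92) + (-46) + (26) + (3) + (451) + (192) + (270) = 1443
Signed area = Σ/2 = 721.5 (positive ⇒ counter-clockwise traversal).

721.5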